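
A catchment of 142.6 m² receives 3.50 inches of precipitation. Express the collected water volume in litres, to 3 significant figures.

Depth: 3.50 in × 25.4 = 88.9 mm.
1 mm over 1 m² is 1 L, so volume = 88.9 × 142.6 = 12677.14 L ≈ 12700 L.

12700 litres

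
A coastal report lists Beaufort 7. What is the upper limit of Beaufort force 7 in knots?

33 kt

Beaufort 7 (near gale) spans 28–33 knots.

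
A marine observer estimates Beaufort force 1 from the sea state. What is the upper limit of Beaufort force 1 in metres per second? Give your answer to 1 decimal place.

Beaufort 1 (light air) spans 0.3–1.5 m/s.

1.5 m/s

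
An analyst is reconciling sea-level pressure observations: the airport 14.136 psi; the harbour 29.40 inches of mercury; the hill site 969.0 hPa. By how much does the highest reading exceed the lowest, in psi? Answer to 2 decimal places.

the harbour: 29.40 inHg = 14.4399 psi.
the hill site: 969.0 hPa = 14.0542 psi.
Spread: 14.4399 − 14.0542 = 0.39 psi.

0.39 psi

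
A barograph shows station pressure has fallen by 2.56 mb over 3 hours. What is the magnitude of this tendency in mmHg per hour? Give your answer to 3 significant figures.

0.640 mmHg per hour

2.56 mb / 3 h × 0.750062 mmHg/mb = 0.640 mmHg/h.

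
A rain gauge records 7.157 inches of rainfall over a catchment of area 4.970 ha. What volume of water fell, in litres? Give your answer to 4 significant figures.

Depth: 7.157 in × 25.4 = 181.7878 mm.
Area: 4.970 ha = 49700 m².
1 mm over 1 m² is 1 L, so volume = 181.7878 × 49700 = 9034853.7 L ≈ 9035000 L.

9035000 litres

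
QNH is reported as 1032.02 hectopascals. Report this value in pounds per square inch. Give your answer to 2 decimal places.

14.97 psi

1 hPa = 0.0145038 psi, so 1032.02 × 0.0145038 = 14.97 psi.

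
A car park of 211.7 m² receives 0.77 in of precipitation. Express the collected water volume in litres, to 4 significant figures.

4140 litres

Depth: 0.77 in × 25.4 = 19.558 mm.
1 mm over 1 m² is 1 L, so volume = 19.558 × 211.7 = 4140.4286 L ≈ 4140 L.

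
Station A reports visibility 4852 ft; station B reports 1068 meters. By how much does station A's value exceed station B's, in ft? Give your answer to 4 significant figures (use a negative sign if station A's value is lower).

station B: 1068 m = 3503.94 ft.
Difference: 4852.00 − 3503.94 = 1348 ft.

1348 ft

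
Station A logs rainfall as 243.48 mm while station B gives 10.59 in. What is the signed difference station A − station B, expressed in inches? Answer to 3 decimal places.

-1.004 in

station A: 243.48 mm = 9.58583 in.
Difference: 9.58583 − 10.59000 = -1.004 in.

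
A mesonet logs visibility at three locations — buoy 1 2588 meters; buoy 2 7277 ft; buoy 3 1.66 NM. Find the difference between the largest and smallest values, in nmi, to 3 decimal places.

0.462 nmi

buoy 1: 2588 m = 1.39741 nmi.
buoy 2: 7277 ft = 1.19764 nmi.
Spread: 1.66000 − 1.19764 = 0.462 nmi.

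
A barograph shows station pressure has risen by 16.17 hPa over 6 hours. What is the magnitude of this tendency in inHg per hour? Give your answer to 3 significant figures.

0.0796 inHg per hour

16.17 hPa / 6 h × 0.02953 inHg/hPa = 0.0796 inHg/h.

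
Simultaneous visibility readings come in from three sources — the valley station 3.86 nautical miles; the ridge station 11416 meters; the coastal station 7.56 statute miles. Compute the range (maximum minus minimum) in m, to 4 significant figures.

the valley station: 3.86 nmi = 7148.72 m.
the coastal station: 7.56 SM = 12166.64 m.
Spread: 12166.64 − 7148.72 = 5018 m.

5018 m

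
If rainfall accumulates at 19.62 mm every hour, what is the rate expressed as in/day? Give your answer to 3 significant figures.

18.5 in/day

19.62 mm/hour × 0.0393701 in/mm × 24 hour/day = 18.5 in/day.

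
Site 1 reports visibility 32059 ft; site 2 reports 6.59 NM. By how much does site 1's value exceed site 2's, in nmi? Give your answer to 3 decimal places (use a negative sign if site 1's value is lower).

site 1: 32059 ft = 5.27623 nmi.
Difference: 5.27623 − 6.59000 = -1.314 nmi.

-1.314 nmi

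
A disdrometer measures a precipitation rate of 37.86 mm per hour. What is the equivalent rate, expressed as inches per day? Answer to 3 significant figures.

35.8 in/day

37.86 mm/hour × 0.0393701 in/mm × 24 hour/day = 35.8 in/day.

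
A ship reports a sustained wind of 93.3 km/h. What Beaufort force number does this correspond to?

93.3 km/h = 25.9 m/s, which is Beaufort 10 (storm, 24.5–28.4 m/s).

Beaufort force 10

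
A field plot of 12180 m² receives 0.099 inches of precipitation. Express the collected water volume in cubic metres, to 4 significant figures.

Depth: 0.099 in × 25.4 = 2.5146 mm.
1 mm over 1 m² is 1 L, so volume = 2.5146 × 12180 = 30627.828 L = 30.63 m³.

30.63 cubic metres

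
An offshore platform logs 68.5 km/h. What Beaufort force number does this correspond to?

68.5 km/h = 19.0 m/s, which is Beaufort 8 (gale, 17.2–20.7 m/s).

Beaufort force 8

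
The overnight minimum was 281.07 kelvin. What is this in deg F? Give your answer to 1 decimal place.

First to °C: 7.92 °C.
Then to °F: 46.3 °F.

46.3 °F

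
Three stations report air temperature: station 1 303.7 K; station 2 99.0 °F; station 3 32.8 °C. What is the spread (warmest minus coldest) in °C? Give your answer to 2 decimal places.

6.67 °C

station 1: 303.7 K = 30.550 °C.
station 2: 99.0 °F = 37.222 °C.
Spread: 37.222 − 30.550 = 6.672 °C.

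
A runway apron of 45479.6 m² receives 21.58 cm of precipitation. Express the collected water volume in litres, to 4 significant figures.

9814000 litres

Depth: 21.58 cm × 10 = 215.8 mm.
1 mm over 1 m² is 1 L, so volume = 215.8 × 45479.6 = 9814497.7 L ≈ 9814000 L.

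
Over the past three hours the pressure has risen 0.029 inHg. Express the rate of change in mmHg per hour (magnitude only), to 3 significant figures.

0.246 mmHg per hour

0.029 inHg / 3 h × 25.4 mmHg/inHg = 0.246 mmHg/h.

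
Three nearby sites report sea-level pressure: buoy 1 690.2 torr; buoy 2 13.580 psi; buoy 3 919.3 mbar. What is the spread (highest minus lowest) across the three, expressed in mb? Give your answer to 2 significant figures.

17 mb

buoy 1: 690.2 mmHg = 920.19 mb.
buoy 2: 13.580 psi = 936.31 mb.
Spread: 936.31 − 919.30 = 17 mb.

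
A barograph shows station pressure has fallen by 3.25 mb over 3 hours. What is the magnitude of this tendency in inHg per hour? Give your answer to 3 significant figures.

3.25 mb / 3 h × 0.02953 inHg/mb = 0.0320 inHg/h.

0.0320 inHg per hour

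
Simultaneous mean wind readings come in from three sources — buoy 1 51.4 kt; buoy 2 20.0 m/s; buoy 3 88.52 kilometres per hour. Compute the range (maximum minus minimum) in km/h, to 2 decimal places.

23.19 km/h

buoy 1: 51.4 kt = 95.1928 km/h.
buoy 2: 20.0 m/s = 72.0000 km/h.
Spread: 95.1928 − 72.0000 = 23.19 km/h.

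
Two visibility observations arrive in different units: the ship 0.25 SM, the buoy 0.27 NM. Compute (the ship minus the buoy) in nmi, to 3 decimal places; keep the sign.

the ship: 0.25 SM = 0.21724 nmi.
Difference: 0.21724 − 0.27000 = -0.053 nmi.

-0.053 nmi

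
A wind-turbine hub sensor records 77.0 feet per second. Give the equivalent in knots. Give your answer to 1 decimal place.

1 ft/s = 0.592484 kt, so 77.0 × 0.592484 = 45.6 kt.

45.6 kt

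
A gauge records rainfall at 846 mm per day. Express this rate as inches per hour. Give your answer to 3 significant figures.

1.39 in/hour

846 mm/day × 0.0393701 in/mm × 0.0416667 day/hour = 1.39 in/hour.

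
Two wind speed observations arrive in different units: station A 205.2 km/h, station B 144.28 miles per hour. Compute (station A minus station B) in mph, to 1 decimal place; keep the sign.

station A: 205.2 km/h = 127.505 mph.
Difference: 127.505 − 144.280 = -16.8 mph.

-16.8 mph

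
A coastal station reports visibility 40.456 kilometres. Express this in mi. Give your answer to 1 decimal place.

25.1 SM

1 km = 0.621371 SM, so 40.456 × 0.621371 = 25.1 SM.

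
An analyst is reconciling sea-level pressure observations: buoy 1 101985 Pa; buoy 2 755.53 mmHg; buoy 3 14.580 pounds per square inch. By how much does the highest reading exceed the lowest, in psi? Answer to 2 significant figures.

0.21 psi

buoy 1: 101985 Pa = 14.7917 psi.
buoy 2: 755.53 mmHg = 14.6095 psi.
Spread: 14.7917 − 14.5800 = 0.21 psi.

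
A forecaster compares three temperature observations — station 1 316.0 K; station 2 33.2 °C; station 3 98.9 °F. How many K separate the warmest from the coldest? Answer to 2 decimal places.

station 1: 316.0 K = 42.850 °C.
station 3: 98.9 °F = 37.167 °C.
Spread: 42.850 − 33.200 = 9.650 °C.

9.65 K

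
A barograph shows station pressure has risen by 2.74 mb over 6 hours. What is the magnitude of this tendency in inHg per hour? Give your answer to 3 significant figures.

2.74 mb / 6 h × 0.02953 inHg/mb = 0.0135 inHg/h.

0.0135 inHg per hour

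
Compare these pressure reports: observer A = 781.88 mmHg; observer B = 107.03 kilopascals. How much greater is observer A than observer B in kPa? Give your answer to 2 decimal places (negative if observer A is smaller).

observer A: 781.88 mmHg = 104.2421 kPa.
Difference: 104.2421 − 107.0300 = -2.79 kPa.

-2.79 kPa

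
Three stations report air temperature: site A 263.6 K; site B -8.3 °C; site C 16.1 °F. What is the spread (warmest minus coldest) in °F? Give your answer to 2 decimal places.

site A: 263.6 K = -9.550 °C.
site C: 16.1 °F = -8.833 °C.
Spread: (-8.300) − (-9.550) = 1.250 °C = 2.25 °F.

2.25 °F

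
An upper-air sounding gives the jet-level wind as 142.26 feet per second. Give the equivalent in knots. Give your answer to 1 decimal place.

84.3 kt

1 ft/s = 0.592484 kt, so 142.26 × 0.592484 = 84.3 kt.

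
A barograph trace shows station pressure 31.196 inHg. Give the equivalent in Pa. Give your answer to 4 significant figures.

1 inHg = 3386.39 Pa, so 31.196 × 3386.39 = 105600 Pa.

105600 Pa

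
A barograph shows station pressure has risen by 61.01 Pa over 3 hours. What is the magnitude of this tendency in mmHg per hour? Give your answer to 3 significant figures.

0.153 mmHg per hour

61.01 Pa / 3 h × 0.00750062 mmHg/Pa = 0.153 mmHg/h.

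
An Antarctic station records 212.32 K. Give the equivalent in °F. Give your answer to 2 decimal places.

-77.49 °F

First to °C: -60.83 °C.
Then to °F: -77.49 °F.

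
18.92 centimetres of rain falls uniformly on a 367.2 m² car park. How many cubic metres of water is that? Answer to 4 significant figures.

69.47 cubic metres

Depth: 18.92 cm × 10 = 189.2 mm.
1 mm over 1 m² is 1 L, so volume = 189.2 × 367.2 = 69474.24 L = 69.47 m³.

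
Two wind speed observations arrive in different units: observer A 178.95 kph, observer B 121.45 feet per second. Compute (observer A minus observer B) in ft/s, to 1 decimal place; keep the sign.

observer A: 178.95 km/h = 163.085 ft/s.
Difference: 163.085 − 121.450 = 41.6 ft/s.

41.6 ft/s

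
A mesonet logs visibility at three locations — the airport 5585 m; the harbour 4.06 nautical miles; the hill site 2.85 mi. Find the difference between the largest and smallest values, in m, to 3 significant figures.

2930 m

the harbour: 4.06 nmi = 7519.12 m.
the hill site: 2.85 SM = 4586.63 m.
Spread: 7519.12 − 4586.63 = 2930 m.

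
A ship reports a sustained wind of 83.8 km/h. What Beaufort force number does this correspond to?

Beaufort force 9

83.8 km/h = 23.3 m/s, which is Beaufort 9 (strong gale, 20.8–24.4 m/s).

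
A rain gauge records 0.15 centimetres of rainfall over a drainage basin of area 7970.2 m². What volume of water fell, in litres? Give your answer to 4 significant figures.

Depth: 0.15 cm × 10 = 1.5 mm.
1 mm over 1 m² is 1 L, so volume = 1.5 × 7970.2 = 11955.3 L ≈ 11960 L.

11960 litres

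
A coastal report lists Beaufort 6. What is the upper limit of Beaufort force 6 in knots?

Beaufort 6 (strong breeze) spans 22–27 knots.

27 kt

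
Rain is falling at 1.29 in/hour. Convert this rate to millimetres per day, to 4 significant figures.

1.29 in/hour × 25.4 mm/in × 24 hour/day = 786.4 mm/day.

786.4 mm/day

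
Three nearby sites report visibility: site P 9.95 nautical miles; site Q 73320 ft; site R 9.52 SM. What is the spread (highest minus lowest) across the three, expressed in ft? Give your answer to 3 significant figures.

site P: 9.95 nmi = 60457.35 ft.
site R: 9.52 SM = 50265.60 ft.
Spread: 73320.00 − 50265.60 = 23100 ft.

23100 ft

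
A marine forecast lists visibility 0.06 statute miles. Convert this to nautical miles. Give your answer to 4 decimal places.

0.0521 nmi

1 SM = 0.868976 nmi, so 0.06 × 0.868976 = 0.0521 nmi.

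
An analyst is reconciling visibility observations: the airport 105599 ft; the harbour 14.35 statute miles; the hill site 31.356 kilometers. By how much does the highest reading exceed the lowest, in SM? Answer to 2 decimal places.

the airport: 105599 ft = 19.9998 SM.
the hill site: 31.356 km = 19.4837 SM.
Spread: 19.9998 − 14.3500 = 5.65 SM.

5.65 SM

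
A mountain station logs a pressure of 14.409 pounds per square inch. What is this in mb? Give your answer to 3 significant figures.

1 psi = 68.9476 mb, so 14.409 × 68.9476 = 993 mb.

993 mb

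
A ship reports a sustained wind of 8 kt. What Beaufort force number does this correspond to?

8 kt lies in the Beaufort 3 band (gentle breeze, 7–10 kt).

Beaufort force 3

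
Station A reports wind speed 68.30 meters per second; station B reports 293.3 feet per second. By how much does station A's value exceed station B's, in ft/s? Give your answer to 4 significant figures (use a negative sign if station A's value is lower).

station A: 68.30 m/s = 224.0814 ft/s.
Difference: 224.0814 − 293.3000 = -69.22 ft/s.

-69.22 ft/s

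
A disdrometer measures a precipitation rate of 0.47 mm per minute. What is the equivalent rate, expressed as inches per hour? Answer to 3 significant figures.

1.11 in/hour

0.47 mm/minute × 0.0393701 in/mm × 60 minute/hour = 1.11 in/hour.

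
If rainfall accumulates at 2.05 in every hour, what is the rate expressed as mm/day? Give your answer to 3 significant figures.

1250 mm/day

2.05 in/hour × 25.4 mm/in × 24 hour/day = 1250 mm/day.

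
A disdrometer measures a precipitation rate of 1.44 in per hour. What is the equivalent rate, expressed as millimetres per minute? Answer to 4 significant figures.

0.6096 mm/minute

1.44 in/hour × 25.4 mm/in × 0.0166667 hour/minute = 0.6096 mm/minute.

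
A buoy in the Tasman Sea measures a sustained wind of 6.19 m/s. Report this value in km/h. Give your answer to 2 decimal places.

1 m/s = 3.6 km/h, so 6.19 × 3.6 = 22.28 km/h.

22.28 km/h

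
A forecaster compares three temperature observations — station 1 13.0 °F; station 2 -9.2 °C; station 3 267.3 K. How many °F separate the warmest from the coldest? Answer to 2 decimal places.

8.47 °F

station 1: 13.0 °F = -10.556 °C.
station 3: 267.3 K = -5.850 °C.
Spread: (-5.850) − (-10.556) = 4.706 °C = 8.47 °F.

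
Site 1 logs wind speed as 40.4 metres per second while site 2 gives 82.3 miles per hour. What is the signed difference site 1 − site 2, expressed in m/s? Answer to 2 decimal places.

3.61 m/s

site 2: 82.3 mph = 36.7914 m/s.
Difference: 40.4000 − 36.7914 = 3.61 m/s.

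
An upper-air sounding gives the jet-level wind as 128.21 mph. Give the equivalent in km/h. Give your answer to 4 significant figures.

206.3 km/h

1 mph = 1.60934 km/h, so 128.21 × 1.60934 = 206.3 km/h.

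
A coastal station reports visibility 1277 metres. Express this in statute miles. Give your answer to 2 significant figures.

1 m = 0.000621371 SM, so 1277 × 0.000621371 = 0.79 SM.

0.79 SM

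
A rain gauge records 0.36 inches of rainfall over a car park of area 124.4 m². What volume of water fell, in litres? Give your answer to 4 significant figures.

1138 litres

Depth: 0.36 in × 25.4 = 9.144 mm.
1 mm over 1 m² is 1 L, so volume = 9.144 × 124.4 = 1137.5136 L ≈ 1138 L.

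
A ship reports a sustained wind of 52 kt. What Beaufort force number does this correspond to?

Beaufort force 10

52 kt lies in the Beaufort 10 band (storm, 48–55 kt).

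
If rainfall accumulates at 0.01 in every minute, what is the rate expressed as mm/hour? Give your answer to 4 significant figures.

15.24 mm/hour

0.01 in/minute × 25.4 mm/in × 60 minute/hour = 15.24 mm/hour.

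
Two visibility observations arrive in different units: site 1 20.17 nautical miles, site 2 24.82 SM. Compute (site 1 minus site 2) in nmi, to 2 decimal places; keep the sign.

site 2: 24.82 SM = 21.5680 nmi.
Difference: 20.1700 − 21.5680 = -1.40 nmi.

-1.40 nmi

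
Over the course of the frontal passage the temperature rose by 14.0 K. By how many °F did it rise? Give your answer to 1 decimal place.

25.2 °F

Converting a difference, only the 9/5 scale factor applies: Δ°F = 14.0 × 1.8 = 25.2 °F.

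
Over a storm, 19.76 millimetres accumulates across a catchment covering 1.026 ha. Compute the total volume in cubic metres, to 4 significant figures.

202.7 cubic metres

Area: 1.026 ha = 10260 m².
1 mm over 1 m² is 1 L, so volume = 19.76 × 10260 = 202737.6 L = 202.7 m³.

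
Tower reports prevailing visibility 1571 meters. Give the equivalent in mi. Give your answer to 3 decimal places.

1 m = 0.000621371 SM, so 1571 × 0.000621371 = 0.976 SM.

0.976 SM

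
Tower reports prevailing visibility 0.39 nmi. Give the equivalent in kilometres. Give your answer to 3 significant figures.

0.722 km

1 nmi = 1.852 km, so 0.39 × 1.852 = 0.722 km.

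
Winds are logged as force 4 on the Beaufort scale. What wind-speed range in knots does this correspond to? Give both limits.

Beaufort 4 (moderate breeze) spans 11–16 knots.

11 to 16 kt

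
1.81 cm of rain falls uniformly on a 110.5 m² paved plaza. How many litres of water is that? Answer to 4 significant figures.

2000 litres

Depth: 1.81 cm × 10 = 18.1 mm.
1 mm over 1 m² is 1 L, so volume = 18.1 × 110.5 = 2000.05 L ≈ 2000 L.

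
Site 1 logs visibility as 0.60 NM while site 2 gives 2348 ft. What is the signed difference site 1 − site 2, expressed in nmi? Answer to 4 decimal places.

0.2136 nmi

site 2: 2348 ft = 0.386431 nmi.
Difference: 0.600000 − 0.386431 = 0.2136 nmi.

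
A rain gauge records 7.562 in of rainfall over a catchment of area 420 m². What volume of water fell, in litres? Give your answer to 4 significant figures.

80670 litres

Depth: 7.562 in × 25.4 = 192.0748 mm.
1 mm over 1 m² is 1 L, so volume = 192.0748 × 420 = 80671.416 L ≈ 80670 L.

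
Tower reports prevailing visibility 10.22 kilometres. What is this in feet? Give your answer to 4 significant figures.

33530 ft

1 km = 3280.84 ft, so 10.22 × 3280.84 = 33530 ft.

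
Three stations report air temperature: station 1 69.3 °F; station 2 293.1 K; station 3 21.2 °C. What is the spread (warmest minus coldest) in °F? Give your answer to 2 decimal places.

station 1: 69.3 °F = 20.722 °C.
station 2: 293.1 K = 19.950 °C.
Spread: 21.200 − 19.950 = 1.250 °C = 2.25 °F.

2.25 °F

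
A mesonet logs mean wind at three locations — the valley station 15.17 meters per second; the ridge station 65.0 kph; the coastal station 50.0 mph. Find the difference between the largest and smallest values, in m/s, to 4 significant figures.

the ridge station: 65.0 km/h = 18.05556 m/s.
the coastal station: 50.0 mph = 22.35200 m/s.
Spread: 22.35200 − 15.17000 = 7.182 m/s.

7.182 m/s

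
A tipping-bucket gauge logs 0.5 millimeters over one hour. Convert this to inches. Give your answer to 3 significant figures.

0.0197 in

1 mm = 0.0393701 in, so 0.5 × 0.0393701 = 0.0197 in.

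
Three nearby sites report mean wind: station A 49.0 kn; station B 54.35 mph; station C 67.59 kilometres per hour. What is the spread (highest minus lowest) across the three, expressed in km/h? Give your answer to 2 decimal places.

station A: 49.0 kt = 90.7480 km/h.
station B: 54.35 mph = 87.4678 km/h.
Spread: 90.7480 − 67.5900 = 23.16 km/h.

23.16 km/h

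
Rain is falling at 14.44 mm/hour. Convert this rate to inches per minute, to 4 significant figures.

14.44 mm/hour × 0.0393701 in/mm × 0.0166667 hour/minute = 0.009475 in/minute.

0.009475 in/minute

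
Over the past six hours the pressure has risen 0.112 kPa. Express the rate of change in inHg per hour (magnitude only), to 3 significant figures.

0.00551 inHg per hour

0.112 kPa / 6 h × 0.2953 inHg/kPa = 0.00551 inHg/h.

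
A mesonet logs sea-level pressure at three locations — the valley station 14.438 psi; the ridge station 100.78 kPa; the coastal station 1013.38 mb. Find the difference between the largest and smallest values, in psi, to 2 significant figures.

0.26 psi

the ridge station: 100.78 kPa = 14.6169 psi.
the coastal station: 1013.38 mb = 14.6978 psi.
Spread: 14.6978 − 14.4380 = 0.26 psi.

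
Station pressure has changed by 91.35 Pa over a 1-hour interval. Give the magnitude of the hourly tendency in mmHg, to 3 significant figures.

0.685 mmHg per hour

91.35 Pa / 1 h × 0.00750062 mmHg/Pa = 0.685 mmHg/h.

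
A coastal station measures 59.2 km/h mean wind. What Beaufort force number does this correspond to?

59.2 km/h = 16.4 m/s, which is Beaufort 7 (near gale, 13.9–17.1 m/s).

Beaufort force 7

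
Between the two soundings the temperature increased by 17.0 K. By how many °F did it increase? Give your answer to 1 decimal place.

A change of 1 °C equals a change of 1.8 °F: Δ°F = 17.0 × 1.8 = 30.6 °F.

30.6 °F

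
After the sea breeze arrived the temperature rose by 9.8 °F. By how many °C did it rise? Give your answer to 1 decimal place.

5.4 °C

A change of 1 °C equals a change of 1.8 °F: Δ°C = 9.8 × 0.5556 = 5.4 °C.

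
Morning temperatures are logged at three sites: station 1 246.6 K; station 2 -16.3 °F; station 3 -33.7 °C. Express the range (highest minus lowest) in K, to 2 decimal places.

station 1: 246.6 K = -26.550 °C.
station 2: -16.3 °F = -26.833 °C.
Spread: (-26.550) − (-33.700) = 7.150 °C.

7.15 K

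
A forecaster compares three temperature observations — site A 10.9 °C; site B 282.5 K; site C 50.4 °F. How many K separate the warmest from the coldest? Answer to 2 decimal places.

1.55 K

site B: 282.5 K = 9.350 °C.
site C: 50.4 °F = 10.222 °C.
Spread: 10.900 − 9.350 = 1.550 °C.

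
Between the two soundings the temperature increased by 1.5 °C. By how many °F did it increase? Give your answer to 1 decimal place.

Converting a difference, only the 9/5 scale factor applies: Δ°F = 1.5 × 1.8 = 2.7 °F.

2.7 °F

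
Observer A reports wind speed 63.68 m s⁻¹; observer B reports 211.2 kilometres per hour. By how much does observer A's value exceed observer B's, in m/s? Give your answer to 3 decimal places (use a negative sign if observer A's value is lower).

observer B: 211.2 km/h = 58.66667 m/s.
Difference: 63.68000 − 58.66667 = 5.013 m/s.

5.013 m/s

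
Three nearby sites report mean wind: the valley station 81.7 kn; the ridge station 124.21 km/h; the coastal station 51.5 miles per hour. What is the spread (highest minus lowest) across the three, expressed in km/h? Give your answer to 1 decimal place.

the valley station: 81.7 kt = 151.308 km/h.
the coastal station: 51.5 mph = 82.881 km/h.
Spread: 151.308 − 82.881 = 68.4 km/h.

68.4 km/h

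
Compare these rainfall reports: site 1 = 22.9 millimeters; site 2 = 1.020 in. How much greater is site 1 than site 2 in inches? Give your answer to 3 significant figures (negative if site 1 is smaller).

site 1: 22.9 mm = 0.90157 in.
Difference: 0.90157 − 1.02000 = -0.118 in.

-0.118 in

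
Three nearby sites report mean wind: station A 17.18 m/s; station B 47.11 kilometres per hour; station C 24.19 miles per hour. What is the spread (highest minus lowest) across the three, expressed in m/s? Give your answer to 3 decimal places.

station B: 47.11 km/h = 13.08611 m/s.
station C: 24.19 mph = 10.81390 m/s.
Spread: 17.18000 − 10.81390 = 6.366 m/s.

6.366 m/s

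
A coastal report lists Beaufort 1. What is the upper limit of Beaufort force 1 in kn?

3 kt

Beaufort 1 (light air) spans 1–3 knots.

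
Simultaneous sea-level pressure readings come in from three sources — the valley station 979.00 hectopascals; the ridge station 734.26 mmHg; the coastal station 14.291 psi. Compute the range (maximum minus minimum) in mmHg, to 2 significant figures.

the valley station: 979.00 hPa = 734.310 mmHg.
the coastal station: 14.291 psi = 739.058 mmHg.
Spread: 739.058 − 734.260 = 4.8 mmHg.

4.8 mmHg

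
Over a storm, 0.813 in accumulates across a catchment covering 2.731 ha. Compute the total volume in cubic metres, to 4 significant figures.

564.0 cubic metres

Depth: 0.813 in × 25.4 = 20.6502 mm.
Area: 2.731 ha = 27310 m².
1 mm over 1 m² is 1 L, so volume = 20.6502 × 27310 = 563956.96 L = 564.0 m³.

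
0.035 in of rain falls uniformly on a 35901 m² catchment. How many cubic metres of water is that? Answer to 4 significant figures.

31.92 cubic metres

Depth: 0.035 in × 25.4 = 0.889 mm.
1 mm over 1 m² is 1 L, so volume = 0.889 × 35901 = 31915.989 L = 31.92 m³.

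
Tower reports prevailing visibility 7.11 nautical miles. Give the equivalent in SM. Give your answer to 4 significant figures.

8.182 SM

1 nmi = 1.15078 SM, so 7.11 × 1.15078 = 8.182 SM.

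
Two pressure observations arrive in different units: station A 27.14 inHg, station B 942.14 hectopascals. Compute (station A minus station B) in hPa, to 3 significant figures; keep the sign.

station A: 27.14 inHg = 919.066 hPa.
Difference: 919.066 − 942.140 = -23.1 hPa.

-23.1 hPa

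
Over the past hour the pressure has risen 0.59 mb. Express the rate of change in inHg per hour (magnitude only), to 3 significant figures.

0.59 mb / 1 h × 0.02953 inHg/mb = 0.0174 inHg/h.

0.0174 inHg per hour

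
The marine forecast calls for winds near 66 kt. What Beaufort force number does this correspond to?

66 kt lies in the Beaufort 12 band (hurricane force, ≥64 kt).

Beaufort force 12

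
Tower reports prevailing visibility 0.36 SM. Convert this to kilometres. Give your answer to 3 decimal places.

1 SM = 1.60934 km, so 0.36 × 1.60934 = 0.579 km.

0.579 km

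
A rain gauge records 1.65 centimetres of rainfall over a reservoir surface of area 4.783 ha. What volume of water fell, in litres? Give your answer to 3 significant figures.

789000 litres

Depth: 1.65 cm × 10 = 16.5 mm.
Area: 4.783 ha = 47830 m².
1 mm over 1 m² is 1 L, so volume = 16.5 × 47830 = 789195 L ≈ 789000 L.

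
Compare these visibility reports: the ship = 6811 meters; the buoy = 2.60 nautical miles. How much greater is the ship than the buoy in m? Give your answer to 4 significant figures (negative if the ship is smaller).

the buoy: 2.60 nmi = 4815.20 m.
Difference: 6811.00 − 4815.20 = 1996 m.

1996 m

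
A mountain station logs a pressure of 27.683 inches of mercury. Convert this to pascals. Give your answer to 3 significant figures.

1 inHg = 3386.39 Pa, so 27.683 × 3386.39 = 93700 Pa.

93700 Pa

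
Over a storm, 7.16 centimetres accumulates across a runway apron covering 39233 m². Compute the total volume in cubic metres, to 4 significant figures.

Depth: 7.16 cm × 10 = 71.6 mm.
1 mm over 1 m² is 1 L, so volume = 71.6 × 39233 = 2809082.8 L = 2809 m³.

2809 cubic metres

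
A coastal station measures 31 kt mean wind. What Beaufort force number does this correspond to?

31 kt lies in the Beaufort 7 band (near gale, 28–33 kt).

Beaufort force 7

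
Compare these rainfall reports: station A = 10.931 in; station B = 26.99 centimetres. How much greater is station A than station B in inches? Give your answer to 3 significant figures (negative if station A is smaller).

0.305 in

station B: 26.99 cm = 10.62598 in.
Difference: 10.93100 − 10.62598 = 0.305 in.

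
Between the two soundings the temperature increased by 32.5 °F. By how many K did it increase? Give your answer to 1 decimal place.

18.1 K

Converting a difference, only the 9/5 scale factor applies: ΔK = 32.5 × 0.5556 = 18.1 K.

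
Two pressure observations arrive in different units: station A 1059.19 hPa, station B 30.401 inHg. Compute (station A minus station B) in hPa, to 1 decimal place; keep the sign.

station B: 30.401 inHg = 1029.496 hPa.
Difference: 1059.190 − 1029.496 = 29.7 hPa.

29.7 hPa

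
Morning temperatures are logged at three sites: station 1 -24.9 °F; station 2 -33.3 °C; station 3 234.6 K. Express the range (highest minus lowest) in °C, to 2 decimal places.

station 1: -24.9 °F = -31.611 °C.
station 3: 234.6 K = -38.550 °C.
Spread: (-31.611) − (-38.550) = 6.939 °C.

6.94 °C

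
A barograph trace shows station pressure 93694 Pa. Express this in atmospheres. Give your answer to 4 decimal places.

1 Pa = 9.86923e-06 atm, so 93694 × 9.86923e-06 = 0.9247 atm.

0.9247 atm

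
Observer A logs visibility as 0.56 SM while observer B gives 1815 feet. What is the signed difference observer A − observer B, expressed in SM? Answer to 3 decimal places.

0.216 SM

observer B: 1815 ft = 0.34375 SM.
Difference: 0.56000 − 0.34375 = 0.216 SM.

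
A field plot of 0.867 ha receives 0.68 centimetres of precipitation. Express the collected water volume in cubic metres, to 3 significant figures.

59.0 cubic metres

Depth: 0.68 cm × 10 = 6.8 mm.
Area: 0.867 ha = 8670 m².
1 mm over 1 m² is 1 L, so volume = 6.8 × 8670 = 58956 L = 59.0 m³.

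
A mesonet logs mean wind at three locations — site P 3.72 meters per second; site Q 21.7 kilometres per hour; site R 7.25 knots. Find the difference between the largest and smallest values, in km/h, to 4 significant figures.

8.308 km/h

site P: 3.72 m/s = 13.39200 km/h.
site R: 7.25 kt = 13.42700 km/h.
Spread: 21.70000 − 13.39200 = 8.308 km/h.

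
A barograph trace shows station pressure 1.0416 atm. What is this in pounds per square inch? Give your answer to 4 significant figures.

15.31 psi

1 atm = 14.6959 psi, so 1.0416 × 14.6959 = 15.31 psi.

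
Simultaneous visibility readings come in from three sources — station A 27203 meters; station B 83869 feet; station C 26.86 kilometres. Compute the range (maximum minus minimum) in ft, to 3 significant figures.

station A: 27203 m = 89248.69 ft.
station C: 26.86 km = 88123.36 ft.
Spread: 89248.69 − 83869.00 = 5380 ft.

5380 ft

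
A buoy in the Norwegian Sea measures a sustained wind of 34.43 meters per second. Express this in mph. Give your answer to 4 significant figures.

1 m/s = 2.23694 mph, so 34.43 × 2.23694 = 77.02 mph.

77.02 mph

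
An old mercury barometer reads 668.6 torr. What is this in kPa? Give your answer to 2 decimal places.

89.14 kPa

1 mmHg = 0.133322 kPa, so 668.6 × 0.133322 = 89.14 kPa.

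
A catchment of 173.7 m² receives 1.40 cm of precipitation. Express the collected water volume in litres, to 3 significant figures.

2430 litres

Depth: 1.40 cm × 10 = 14 mm.
1 mm over 1 m² is 1 L, so volume = 14 × 173.7 = 2431.8 L ≈ 2430 L.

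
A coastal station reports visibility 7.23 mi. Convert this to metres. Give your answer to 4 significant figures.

1 SM = 1609.34 m, so 7.23 × 1609.34 = 11640 m.

11640 m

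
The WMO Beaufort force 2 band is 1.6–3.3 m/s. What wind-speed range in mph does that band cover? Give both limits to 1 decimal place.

3.6 to 7.4 mph

1.6–3.3 m/s × 2.237 = 3.6–7.4 mph.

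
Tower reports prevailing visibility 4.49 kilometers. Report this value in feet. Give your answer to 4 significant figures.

1 km = 3280.84 ft, so 4.49 × 3280.84 = 14730 ft.

14730 ft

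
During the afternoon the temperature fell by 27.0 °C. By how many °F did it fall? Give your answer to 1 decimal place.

48.6 °F

A change of 1 °C equals a change of 1.8 °F: Δ°F = 27.0 × 1.8 = 48.6 °F.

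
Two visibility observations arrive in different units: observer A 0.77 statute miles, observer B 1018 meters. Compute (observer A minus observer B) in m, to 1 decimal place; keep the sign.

observer A: 0.77 SM = 1239.195 m.
Difference: 1239.195 − 1018.000 = 221.2 m.

221.2 m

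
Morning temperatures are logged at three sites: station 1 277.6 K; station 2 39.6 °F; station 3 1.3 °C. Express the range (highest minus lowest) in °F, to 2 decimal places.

station 1: 277.6 K = 4.450 °C.
station 2: 39.6 °F = 4.222 °C.
Spread: 4.450 − 1.300 = 3.150 °C = 5.67 °F.

5.67 °F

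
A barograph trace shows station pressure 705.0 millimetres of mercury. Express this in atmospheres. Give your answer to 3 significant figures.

1 mmHg = 0.00131579 atm, so 705.0 × 0.00131579 = 0.928 atm.

0.928 atm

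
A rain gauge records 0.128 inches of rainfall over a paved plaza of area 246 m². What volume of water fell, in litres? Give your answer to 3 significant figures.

Depth: 0.128 in × 25.4 = 3.2512 mm.
1 mm over 1 m² is 1 L, so volume = 3.2512 × 246 = 799.7952 L ≈ 800 L.

800 litres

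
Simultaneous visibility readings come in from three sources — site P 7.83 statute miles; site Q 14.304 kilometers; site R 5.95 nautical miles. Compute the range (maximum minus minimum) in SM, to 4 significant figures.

2.041 SM

site Q: 14.304 km = 8.88809 SM.
site R: 5.95 nmi = 6.84714 SM.
Spread: 8.88809 − 6.84714 = 2.041 SM.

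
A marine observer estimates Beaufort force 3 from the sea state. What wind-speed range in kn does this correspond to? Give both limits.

7 to 10 kt

Beaufort 3 (gentle breeze) spans 7–10 knots.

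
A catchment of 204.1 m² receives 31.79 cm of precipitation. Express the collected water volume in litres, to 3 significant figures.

Depth: 31.79 cm × 10 = 317.9 mm.
1 mm over 1 m² is 1 L, so volume = 317.9 × 204.1 = 64883.39 L ≈ 64900 L.

64900 litres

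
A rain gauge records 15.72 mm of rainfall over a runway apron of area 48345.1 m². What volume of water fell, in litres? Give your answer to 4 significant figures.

1 mm over 1 m² is 1 L, so volume = 15.72 × 48345.1 = 759984.97 L ≈ 760000 L.

760000 litres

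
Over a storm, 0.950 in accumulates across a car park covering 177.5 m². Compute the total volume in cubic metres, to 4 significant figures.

Depth: 0.950 in × 25.4 = 24.13 mm.
1 mm over 1 m² is 1 L, so volume = 24.13 × 177.5 = 4283.075 L = 4.283 m³.

4.283 cubic metres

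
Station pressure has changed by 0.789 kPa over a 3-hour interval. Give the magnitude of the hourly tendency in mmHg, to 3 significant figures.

0.789 kPa / 3 h × 7.50062 mmHg/kPa = 1.97 mmHg/h.

1.97 mmHg per hour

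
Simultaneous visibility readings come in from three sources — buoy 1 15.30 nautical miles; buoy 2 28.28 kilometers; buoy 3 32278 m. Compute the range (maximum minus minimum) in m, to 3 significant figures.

4000 m

buoy 1: 15.30 nmi = 28335.60 m.
buoy 2: 28.28 km = 28280.00 m.
Spread: 32278.00 − 28280.00 = 4000 m.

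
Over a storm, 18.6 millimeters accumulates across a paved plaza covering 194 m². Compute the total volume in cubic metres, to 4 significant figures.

3.608 cubic metres

1 mm over 1 m² is 1 L, so volume = 18.6 × 194 = 3608.4 L = 3.608 m³.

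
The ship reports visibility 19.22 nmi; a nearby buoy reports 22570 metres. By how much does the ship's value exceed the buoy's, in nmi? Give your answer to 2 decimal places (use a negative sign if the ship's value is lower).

7.03 nmi

the buoy: 22570 m = 12.1868 nmi.
Difference: 19.2200 − 12.1868 = 7.03 nmi.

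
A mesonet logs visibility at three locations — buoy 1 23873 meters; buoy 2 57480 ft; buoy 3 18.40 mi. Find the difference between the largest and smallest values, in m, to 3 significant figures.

12100 m

buoy 2: 57480 ft = 17519.90 m.
buoy 3: 18.40 SM = 29611.93 m.
Spread: 29611.93 − 17519.90 = 12100 m.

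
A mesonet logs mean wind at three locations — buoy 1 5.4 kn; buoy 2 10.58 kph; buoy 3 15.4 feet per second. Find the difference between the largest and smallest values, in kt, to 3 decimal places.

buoy 2: 10.58 km/h = 5.71274 kt.
buoy 3: 15.4 ft/s = 9.12425 kt.
Spread: 9.12425 − 5.40000 = 3.724 kt.

3.724 kt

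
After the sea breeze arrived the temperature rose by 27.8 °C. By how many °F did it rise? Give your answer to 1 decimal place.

50.0 °F

Converting a difference, only the 9/5 scale factor applies: Δ°F = 27.8 × 1.8 = 50.0 °F.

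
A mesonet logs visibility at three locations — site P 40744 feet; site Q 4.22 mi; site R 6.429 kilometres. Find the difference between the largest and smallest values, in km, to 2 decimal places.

site P: 40744 ft = 12.4188 km.
site Q: 4.22 SM = 6.7914 km.
Spread: 12.4188 − 6.4290 = 5.99 km.

5.99 km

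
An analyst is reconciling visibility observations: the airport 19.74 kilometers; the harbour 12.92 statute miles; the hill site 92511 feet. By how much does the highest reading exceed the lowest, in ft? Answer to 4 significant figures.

the airport: 19.74 km = 64763.78 ft.
the harbour: 12.92 SM = 68217.60 ft.
Spread: 92511.00 − 64763.78 = 27750 ft.

27750 ft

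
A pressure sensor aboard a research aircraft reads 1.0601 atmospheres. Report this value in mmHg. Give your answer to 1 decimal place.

1 atm = 760 mmHg, so 1.0601 × 760 = 805.7 mmHg.

805.7 mmHg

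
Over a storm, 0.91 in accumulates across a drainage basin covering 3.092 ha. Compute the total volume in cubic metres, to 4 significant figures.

Depth: 0.91 in × 25.4 = 23.114 mm.
Area: 3.092 ha = 30920 m².
1 mm over 1 m² is 1 L, so volume = 23.114 × 30920 = 714684.88 L = 714.7 m³.

714.7 cubic metres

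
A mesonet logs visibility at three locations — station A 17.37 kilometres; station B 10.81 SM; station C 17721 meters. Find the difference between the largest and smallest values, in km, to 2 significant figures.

0.35 km

station B: 10.81 SM = 17.3970 km.
station C: 17721 m = 17.7210 km.
Spread: 17.7210 − 17.3700 = 0.35 km.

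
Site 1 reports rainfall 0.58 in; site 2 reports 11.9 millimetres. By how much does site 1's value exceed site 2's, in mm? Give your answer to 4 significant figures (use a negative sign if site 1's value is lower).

2.832 mm

site 1: 0.58 in = 14.73200 mm.
Difference: 14.73200 − 11.90000 = 2.832 mm.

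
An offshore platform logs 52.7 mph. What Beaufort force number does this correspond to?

Beaufort force 9

52.7 mph = 23.6 m/s, which is Beaufort 9 (strong gale, 20.8–24.4 m/s).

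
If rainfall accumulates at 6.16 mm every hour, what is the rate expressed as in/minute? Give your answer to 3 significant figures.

6.16 mm/hour × 0.0393701 in/mm × 0.0166667 hour/minute = 0.00404 in/minute.

0.00404 in/minute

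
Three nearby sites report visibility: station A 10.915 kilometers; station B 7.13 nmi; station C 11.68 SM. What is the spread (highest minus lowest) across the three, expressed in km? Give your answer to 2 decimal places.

station B: 7.13 nmi = 13.2048 km.
station C: 11.68 SM = 18.7971 km.
Spread: 18.7971 − 10.9150 = 7.88 km.

7.88 km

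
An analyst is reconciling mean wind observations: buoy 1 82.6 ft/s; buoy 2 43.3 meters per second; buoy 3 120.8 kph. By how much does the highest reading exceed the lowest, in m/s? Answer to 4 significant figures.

18.12 m/s

buoy 1: 82.6 ft/s = 25.1765 m/s.
buoy 3: 120.8 km/h = 33.5556 m/s.
Spread: 43.3000 − 25.1765 = 18.12 m/s.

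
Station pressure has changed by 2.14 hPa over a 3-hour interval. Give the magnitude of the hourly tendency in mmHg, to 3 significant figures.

0.535 mmHg per hour

2.14 hPa / 3 h × 0.750062 mmHg/hPa = 0.535 mmHg/h.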